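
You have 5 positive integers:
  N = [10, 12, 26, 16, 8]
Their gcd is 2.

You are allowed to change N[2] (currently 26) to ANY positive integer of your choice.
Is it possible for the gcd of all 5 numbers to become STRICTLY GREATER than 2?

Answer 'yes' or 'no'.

Current gcd = 2
gcd of all OTHER numbers (without N[2]=26): gcd([10, 12, 16, 8]) = 2
The new gcd after any change is gcd(2, new_value).
This can be at most 2.
Since 2 = old gcd 2, the gcd can only stay the same or decrease.

Answer: no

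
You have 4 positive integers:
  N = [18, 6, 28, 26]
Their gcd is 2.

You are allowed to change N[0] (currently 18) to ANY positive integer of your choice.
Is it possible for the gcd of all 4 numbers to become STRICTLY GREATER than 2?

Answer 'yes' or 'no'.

Answer: no

Derivation:
Current gcd = 2
gcd of all OTHER numbers (without N[0]=18): gcd([6, 28, 26]) = 2
The new gcd after any change is gcd(2, new_value).
This can be at most 2.
Since 2 = old gcd 2, the gcd can only stay the same or decrease.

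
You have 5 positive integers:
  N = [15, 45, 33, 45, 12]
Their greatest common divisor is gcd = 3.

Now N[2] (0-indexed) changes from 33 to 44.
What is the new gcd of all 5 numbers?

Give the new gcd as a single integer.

Answer: 1

Derivation:
Numbers: [15, 45, 33, 45, 12], gcd = 3
Change: index 2, 33 -> 44
gcd of the OTHER numbers (without index 2): gcd([15, 45, 45, 12]) = 3
New gcd = gcd(g_others, new_val) = gcd(3, 44) = 1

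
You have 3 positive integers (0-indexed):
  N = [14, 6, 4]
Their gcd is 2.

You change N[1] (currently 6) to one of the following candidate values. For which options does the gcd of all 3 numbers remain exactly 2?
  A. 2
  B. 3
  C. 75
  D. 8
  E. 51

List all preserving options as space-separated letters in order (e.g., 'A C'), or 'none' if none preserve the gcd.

Old gcd = 2; gcd of others (without N[1]) = 2
New gcd for candidate v: gcd(2, v). Preserves old gcd iff gcd(2, v) = 2.
  Option A: v=2, gcd(2,2)=2 -> preserves
  Option B: v=3, gcd(2,3)=1 -> changes
  Option C: v=75, gcd(2,75)=1 -> changes
  Option D: v=8, gcd(2,8)=2 -> preserves
  Option E: v=51, gcd(2,51)=1 -> changes

Answer: A D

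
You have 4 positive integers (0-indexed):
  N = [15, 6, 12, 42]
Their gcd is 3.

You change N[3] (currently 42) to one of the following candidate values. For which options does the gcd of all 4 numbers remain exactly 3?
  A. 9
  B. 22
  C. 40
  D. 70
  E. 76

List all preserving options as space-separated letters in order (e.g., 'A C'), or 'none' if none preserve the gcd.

Answer: A

Derivation:
Old gcd = 3; gcd of others (without N[3]) = 3
New gcd for candidate v: gcd(3, v). Preserves old gcd iff gcd(3, v) = 3.
  Option A: v=9, gcd(3,9)=3 -> preserves
  Option B: v=22, gcd(3,22)=1 -> changes
  Option C: v=40, gcd(3,40)=1 -> changes
  Option D: v=70, gcd(3,70)=1 -> changes
  Option E: v=76, gcd(3,76)=1 -> changes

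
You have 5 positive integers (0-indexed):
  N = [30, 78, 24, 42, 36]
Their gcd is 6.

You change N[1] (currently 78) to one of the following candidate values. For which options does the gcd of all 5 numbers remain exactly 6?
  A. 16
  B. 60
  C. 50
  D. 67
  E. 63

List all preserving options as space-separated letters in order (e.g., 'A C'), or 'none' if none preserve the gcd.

Answer: B

Derivation:
Old gcd = 6; gcd of others (without N[1]) = 6
New gcd for candidate v: gcd(6, v). Preserves old gcd iff gcd(6, v) = 6.
  Option A: v=16, gcd(6,16)=2 -> changes
  Option B: v=60, gcd(6,60)=6 -> preserves
  Option C: v=50, gcd(6,50)=2 -> changes
  Option D: v=67, gcd(6,67)=1 -> changes
  Option E: v=63, gcd(6,63)=3 -> changes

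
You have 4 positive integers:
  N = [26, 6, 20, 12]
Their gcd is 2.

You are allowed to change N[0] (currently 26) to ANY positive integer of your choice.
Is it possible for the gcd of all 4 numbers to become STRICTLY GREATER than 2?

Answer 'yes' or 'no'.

Answer: no

Derivation:
Current gcd = 2
gcd of all OTHER numbers (without N[0]=26): gcd([6, 20, 12]) = 2
The new gcd after any change is gcd(2, new_value).
This can be at most 2.
Since 2 = old gcd 2, the gcd can only stay the same or decrease.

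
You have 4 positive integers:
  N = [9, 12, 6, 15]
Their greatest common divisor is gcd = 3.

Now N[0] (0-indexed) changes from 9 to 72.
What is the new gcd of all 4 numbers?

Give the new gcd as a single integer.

Numbers: [9, 12, 6, 15], gcd = 3
Change: index 0, 9 -> 72
gcd of the OTHER numbers (without index 0): gcd([12, 6, 15]) = 3
New gcd = gcd(g_others, new_val) = gcd(3, 72) = 3

Answer: 3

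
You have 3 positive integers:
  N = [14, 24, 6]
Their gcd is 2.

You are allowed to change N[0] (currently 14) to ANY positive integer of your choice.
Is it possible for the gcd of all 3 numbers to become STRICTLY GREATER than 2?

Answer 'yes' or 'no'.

Answer: yes

Derivation:
Current gcd = 2
gcd of all OTHER numbers (without N[0]=14): gcd([24, 6]) = 6
The new gcd after any change is gcd(6, new_value).
This can be at most 6.
Since 6 > old gcd 2, the gcd CAN increase (e.g., set N[0] = 6).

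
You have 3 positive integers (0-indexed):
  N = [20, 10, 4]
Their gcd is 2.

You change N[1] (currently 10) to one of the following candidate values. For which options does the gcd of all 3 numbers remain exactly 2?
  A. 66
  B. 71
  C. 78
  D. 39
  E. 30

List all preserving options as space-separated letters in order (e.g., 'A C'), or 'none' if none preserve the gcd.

Answer: A C E

Derivation:
Old gcd = 2; gcd of others (without N[1]) = 4
New gcd for candidate v: gcd(4, v). Preserves old gcd iff gcd(4, v) = 2.
  Option A: v=66, gcd(4,66)=2 -> preserves
  Option B: v=71, gcd(4,71)=1 -> changes
  Option C: v=78, gcd(4,78)=2 -> preserves
  Option D: v=39, gcd(4,39)=1 -> changes
  Option E: v=30, gcd(4,30)=2 -> preserves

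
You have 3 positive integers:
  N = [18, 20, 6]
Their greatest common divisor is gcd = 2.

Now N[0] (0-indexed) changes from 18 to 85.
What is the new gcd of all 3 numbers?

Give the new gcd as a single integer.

Answer: 1

Derivation:
Numbers: [18, 20, 6], gcd = 2
Change: index 0, 18 -> 85
gcd of the OTHER numbers (without index 0): gcd([20, 6]) = 2
New gcd = gcd(g_others, new_val) = gcd(2, 85) = 1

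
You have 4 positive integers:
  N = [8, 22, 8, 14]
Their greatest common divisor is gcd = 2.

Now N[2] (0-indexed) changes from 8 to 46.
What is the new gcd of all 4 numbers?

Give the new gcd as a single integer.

Numbers: [8, 22, 8, 14], gcd = 2
Change: index 2, 8 -> 46
gcd of the OTHER numbers (without index 2): gcd([8, 22, 14]) = 2
New gcd = gcd(g_others, new_val) = gcd(2, 46) = 2

Answer: 2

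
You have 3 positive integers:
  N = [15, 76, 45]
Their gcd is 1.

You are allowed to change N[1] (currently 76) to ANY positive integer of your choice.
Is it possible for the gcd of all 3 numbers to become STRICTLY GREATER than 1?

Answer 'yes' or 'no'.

Answer: yes

Derivation:
Current gcd = 1
gcd of all OTHER numbers (without N[1]=76): gcd([15, 45]) = 15
The new gcd after any change is gcd(15, new_value).
This can be at most 15.
Since 15 > old gcd 1, the gcd CAN increase (e.g., set N[1] = 15).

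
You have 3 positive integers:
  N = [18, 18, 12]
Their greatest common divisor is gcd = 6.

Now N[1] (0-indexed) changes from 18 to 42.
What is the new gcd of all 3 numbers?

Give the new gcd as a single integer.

Numbers: [18, 18, 12], gcd = 6
Change: index 1, 18 -> 42
gcd of the OTHER numbers (without index 1): gcd([18, 12]) = 6
New gcd = gcd(g_others, new_val) = gcd(6, 42) = 6

Answer: 6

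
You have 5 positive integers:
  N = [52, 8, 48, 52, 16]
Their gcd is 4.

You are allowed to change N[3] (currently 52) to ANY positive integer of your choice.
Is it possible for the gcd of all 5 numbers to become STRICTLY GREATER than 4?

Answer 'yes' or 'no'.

Answer: no

Derivation:
Current gcd = 4
gcd of all OTHER numbers (without N[3]=52): gcd([52, 8, 48, 16]) = 4
The new gcd after any change is gcd(4, new_value).
This can be at most 4.
Since 4 = old gcd 4, the gcd can only stay the same or decrease.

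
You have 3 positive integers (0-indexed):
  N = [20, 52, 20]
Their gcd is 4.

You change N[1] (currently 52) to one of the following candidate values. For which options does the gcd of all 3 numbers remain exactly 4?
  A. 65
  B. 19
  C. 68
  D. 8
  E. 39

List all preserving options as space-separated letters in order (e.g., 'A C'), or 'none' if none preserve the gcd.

Old gcd = 4; gcd of others (without N[1]) = 20
New gcd for candidate v: gcd(20, v). Preserves old gcd iff gcd(20, v) = 4.
  Option A: v=65, gcd(20,65)=5 -> changes
  Option B: v=19, gcd(20,19)=1 -> changes
  Option C: v=68, gcd(20,68)=4 -> preserves
  Option D: v=8, gcd(20,8)=4 -> preserves
  Option E: v=39, gcd(20,39)=1 -> changes

Answer: C D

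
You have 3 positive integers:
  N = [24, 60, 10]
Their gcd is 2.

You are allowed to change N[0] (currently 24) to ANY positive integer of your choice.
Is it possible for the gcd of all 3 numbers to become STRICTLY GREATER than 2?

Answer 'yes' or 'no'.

Answer: yes

Derivation:
Current gcd = 2
gcd of all OTHER numbers (without N[0]=24): gcd([60, 10]) = 10
The new gcd after any change is gcd(10, new_value).
This can be at most 10.
Since 10 > old gcd 2, the gcd CAN increase (e.g., set N[0] = 10).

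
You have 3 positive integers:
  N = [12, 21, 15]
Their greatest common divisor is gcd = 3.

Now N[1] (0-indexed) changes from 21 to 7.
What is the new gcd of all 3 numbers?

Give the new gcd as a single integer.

Answer: 1

Derivation:
Numbers: [12, 21, 15], gcd = 3
Change: index 1, 21 -> 7
gcd of the OTHER numbers (without index 1): gcd([12, 15]) = 3
New gcd = gcd(g_others, new_val) = gcd(3, 7) = 1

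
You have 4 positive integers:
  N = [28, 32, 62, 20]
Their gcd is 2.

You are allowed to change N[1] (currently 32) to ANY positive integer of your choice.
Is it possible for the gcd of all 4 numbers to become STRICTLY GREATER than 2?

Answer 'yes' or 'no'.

Current gcd = 2
gcd of all OTHER numbers (without N[1]=32): gcd([28, 62, 20]) = 2
The new gcd after any change is gcd(2, new_value).
This can be at most 2.
Since 2 = old gcd 2, the gcd can only stay the same or decrease.

Answer: no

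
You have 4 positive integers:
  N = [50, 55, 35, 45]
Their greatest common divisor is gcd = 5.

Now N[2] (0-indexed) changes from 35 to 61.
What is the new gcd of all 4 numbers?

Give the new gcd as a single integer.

Numbers: [50, 55, 35, 45], gcd = 5
Change: index 2, 35 -> 61
gcd of the OTHER numbers (without index 2): gcd([50, 55, 45]) = 5
New gcd = gcd(g_others, new_val) = gcd(5, 61) = 1

Answer: 1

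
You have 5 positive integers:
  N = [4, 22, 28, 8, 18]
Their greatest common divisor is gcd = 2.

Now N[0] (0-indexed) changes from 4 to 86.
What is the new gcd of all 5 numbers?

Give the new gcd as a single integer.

Answer: 2

Derivation:
Numbers: [4, 22, 28, 8, 18], gcd = 2
Change: index 0, 4 -> 86
gcd of the OTHER numbers (without index 0): gcd([22, 28, 8, 18]) = 2
New gcd = gcd(g_others, new_val) = gcd(2, 86) = 2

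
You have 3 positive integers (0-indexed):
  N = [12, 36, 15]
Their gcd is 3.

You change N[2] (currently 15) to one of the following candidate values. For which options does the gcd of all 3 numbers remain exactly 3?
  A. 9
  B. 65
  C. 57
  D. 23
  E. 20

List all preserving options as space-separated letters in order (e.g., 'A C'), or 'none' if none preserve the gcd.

Old gcd = 3; gcd of others (without N[2]) = 12
New gcd for candidate v: gcd(12, v). Preserves old gcd iff gcd(12, v) = 3.
  Option A: v=9, gcd(12,9)=3 -> preserves
  Option B: v=65, gcd(12,65)=1 -> changes
  Option C: v=57, gcd(12,57)=3 -> preserves
  Option D: v=23, gcd(12,23)=1 -> changes
  Option E: v=20, gcd(12,20)=4 -> changes

Answer: A C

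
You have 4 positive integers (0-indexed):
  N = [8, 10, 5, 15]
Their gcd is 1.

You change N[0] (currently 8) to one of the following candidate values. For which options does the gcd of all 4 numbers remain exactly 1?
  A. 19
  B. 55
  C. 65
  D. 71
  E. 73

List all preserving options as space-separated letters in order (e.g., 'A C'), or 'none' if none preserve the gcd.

Answer: A D E

Derivation:
Old gcd = 1; gcd of others (without N[0]) = 5
New gcd for candidate v: gcd(5, v). Preserves old gcd iff gcd(5, v) = 1.
  Option A: v=19, gcd(5,19)=1 -> preserves
  Option B: v=55, gcd(5,55)=5 -> changes
  Option C: v=65, gcd(5,65)=5 -> changes
  Option D: v=71, gcd(5,71)=1 -> preserves
  Option E: v=73, gcd(5,73)=1 -> preserves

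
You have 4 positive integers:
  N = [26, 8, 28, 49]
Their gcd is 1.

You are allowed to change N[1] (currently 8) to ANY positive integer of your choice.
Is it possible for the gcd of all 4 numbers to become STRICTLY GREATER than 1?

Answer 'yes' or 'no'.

Current gcd = 1
gcd of all OTHER numbers (without N[1]=8): gcd([26, 28, 49]) = 1
The new gcd after any change is gcd(1, new_value).
This can be at most 1.
Since 1 = old gcd 1, the gcd can only stay the same or decrease.

Answer: no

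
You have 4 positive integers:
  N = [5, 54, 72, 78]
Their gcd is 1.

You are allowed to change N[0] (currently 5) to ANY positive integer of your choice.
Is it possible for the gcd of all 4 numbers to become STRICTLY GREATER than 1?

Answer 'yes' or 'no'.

Answer: yes

Derivation:
Current gcd = 1
gcd of all OTHER numbers (without N[0]=5): gcd([54, 72, 78]) = 6
The new gcd after any change is gcd(6, new_value).
This can be at most 6.
Since 6 > old gcd 1, the gcd CAN increase (e.g., set N[0] = 6).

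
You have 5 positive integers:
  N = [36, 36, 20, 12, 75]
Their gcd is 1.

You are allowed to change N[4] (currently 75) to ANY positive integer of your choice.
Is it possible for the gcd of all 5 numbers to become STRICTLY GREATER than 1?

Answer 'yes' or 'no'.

Current gcd = 1
gcd of all OTHER numbers (without N[4]=75): gcd([36, 36, 20, 12]) = 4
The new gcd after any change is gcd(4, new_value).
This can be at most 4.
Since 4 > old gcd 1, the gcd CAN increase (e.g., set N[4] = 4).

Answer: yes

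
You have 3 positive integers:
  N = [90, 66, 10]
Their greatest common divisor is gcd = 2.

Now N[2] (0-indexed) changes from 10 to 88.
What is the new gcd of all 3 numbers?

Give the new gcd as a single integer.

Answer: 2

Derivation:
Numbers: [90, 66, 10], gcd = 2
Change: index 2, 10 -> 88
gcd of the OTHER numbers (without index 2): gcd([90, 66]) = 6
New gcd = gcd(g_others, new_val) = gcd(6, 88) = 2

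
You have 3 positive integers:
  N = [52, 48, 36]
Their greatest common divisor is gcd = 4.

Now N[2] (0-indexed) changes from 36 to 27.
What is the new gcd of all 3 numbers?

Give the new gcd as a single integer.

Answer: 1

Derivation:
Numbers: [52, 48, 36], gcd = 4
Change: index 2, 36 -> 27
gcd of the OTHER numbers (without index 2): gcd([52, 48]) = 4
New gcd = gcd(g_others, new_val) = gcd(4, 27) = 1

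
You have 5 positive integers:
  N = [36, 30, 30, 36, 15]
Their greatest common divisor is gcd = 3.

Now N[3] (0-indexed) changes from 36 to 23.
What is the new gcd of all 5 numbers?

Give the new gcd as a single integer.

Numbers: [36, 30, 30, 36, 15], gcd = 3
Change: index 3, 36 -> 23
gcd of the OTHER numbers (without index 3): gcd([36, 30, 30, 15]) = 3
New gcd = gcd(g_others, new_val) = gcd(3, 23) = 1

Answer: 1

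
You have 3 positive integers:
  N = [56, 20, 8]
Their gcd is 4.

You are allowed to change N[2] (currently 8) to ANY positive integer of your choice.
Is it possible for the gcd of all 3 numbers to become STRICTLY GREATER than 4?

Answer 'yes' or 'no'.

Current gcd = 4
gcd of all OTHER numbers (without N[2]=8): gcd([56, 20]) = 4
The new gcd after any change is gcd(4, new_value).
This can be at most 4.
Since 4 = old gcd 4, the gcd can only stay the same or decrease.

Answer: no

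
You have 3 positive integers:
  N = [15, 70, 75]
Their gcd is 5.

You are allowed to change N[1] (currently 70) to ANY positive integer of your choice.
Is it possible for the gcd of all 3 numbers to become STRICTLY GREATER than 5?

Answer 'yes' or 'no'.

Current gcd = 5
gcd of all OTHER numbers (without N[1]=70): gcd([15, 75]) = 15
The new gcd after any change is gcd(15, new_value).
This can be at most 15.
Since 15 > old gcd 5, the gcd CAN increase (e.g., set N[1] = 15).

Answer: yes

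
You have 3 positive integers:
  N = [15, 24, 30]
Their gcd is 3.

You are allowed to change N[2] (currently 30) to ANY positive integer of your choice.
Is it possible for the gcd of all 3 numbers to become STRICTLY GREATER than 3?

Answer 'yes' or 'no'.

Current gcd = 3
gcd of all OTHER numbers (without N[2]=30): gcd([15, 24]) = 3
The new gcd after any change is gcd(3, new_value).
This can be at most 3.
Since 3 = old gcd 3, the gcd can only stay the same or decrease.

Answer: no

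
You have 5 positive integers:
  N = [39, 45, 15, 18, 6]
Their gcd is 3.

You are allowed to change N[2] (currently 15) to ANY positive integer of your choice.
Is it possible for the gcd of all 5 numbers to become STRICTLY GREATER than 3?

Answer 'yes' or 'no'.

Answer: no

Derivation:
Current gcd = 3
gcd of all OTHER numbers (without N[2]=15): gcd([39, 45, 18, 6]) = 3
The new gcd after any change is gcd(3, new_value).
This can be at most 3.
Since 3 = old gcd 3, the gcd can only stay the same or decrease.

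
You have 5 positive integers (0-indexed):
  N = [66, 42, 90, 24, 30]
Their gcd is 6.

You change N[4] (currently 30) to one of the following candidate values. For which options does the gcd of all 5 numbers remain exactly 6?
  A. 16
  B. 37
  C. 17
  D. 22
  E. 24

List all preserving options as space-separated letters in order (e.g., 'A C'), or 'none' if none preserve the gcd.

Answer: E

Derivation:
Old gcd = 6; gcd of others (without N[4]) = 6
New gcd for candidate v: gcd(6, v). Preserves old gcd iff gcd(6, v) = 6.
  Option A: v=16, gcd(6,16)=2 -> changes
  Option B: v=37, gcd(6,37)=1 -> changes
  Option C: v=17, gcd(6,17)=1 -> changes
  Option D: v=22, gcd(6,22)=2 -> changes
  Option E: v=24, gcd(6,24)=6 -> preserves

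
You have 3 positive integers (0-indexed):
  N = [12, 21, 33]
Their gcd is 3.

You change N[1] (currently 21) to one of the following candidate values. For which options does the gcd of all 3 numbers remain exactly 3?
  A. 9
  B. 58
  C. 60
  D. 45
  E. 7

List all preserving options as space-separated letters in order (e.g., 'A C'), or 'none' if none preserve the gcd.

Answer: A C D

Derivation:
Old gcd = 3; gcd of others (without N[1]) = 3
New gcd for candidate v: gcd(3, v). Preserves old gcd iff gcd(3, v) = 3.
  Option A: v=9, gcd(3,9)=3 -> preserves
  Option B: v=58, gcd(3,58)=1 -> changes
  Option C: v=60, gcd(3,60)=3 -> preserves
  Option D: v=45, gcd(3,45)=3 -> preserves
  Option E: v=7, gcd(3,7)=1 -> changes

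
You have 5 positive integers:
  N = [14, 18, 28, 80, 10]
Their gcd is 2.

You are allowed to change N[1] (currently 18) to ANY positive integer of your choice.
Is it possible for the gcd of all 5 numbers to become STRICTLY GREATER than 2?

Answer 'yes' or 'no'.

Current gcd = 2
gcd of all OTHER numbers (without N[1]=18): gcd([14, 28, 80, 10]) = 2
The new gcd after any change is gcd(2, new_value).
This can be at most 2.
Since 2 = old gcd 2, the gcd can only stay the same or decrease.

Answer: no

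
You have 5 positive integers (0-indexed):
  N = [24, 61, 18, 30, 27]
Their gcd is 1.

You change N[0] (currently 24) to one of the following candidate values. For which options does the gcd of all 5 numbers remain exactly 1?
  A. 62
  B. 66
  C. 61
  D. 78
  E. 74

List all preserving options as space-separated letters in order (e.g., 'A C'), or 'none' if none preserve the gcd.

Answer: A B C D E

Derivation:
Old gcd = 1; gcd of others (without N[0]) = 1
New gcd for candidate v: gcd(1, v). Preserves old gcd iff gcd(1, v) = 1.
  Option A: v=62, gcd(1,62)=1 -> preserves
  Option B: v=66, gcd(1,66)=1 -> preserves
  Option C: v=61, gcd(1,61)=1 -> preserves
  Option D: v=78, gcd(1,78)=1 -> preserves
  Option E: v=74, gcd(1,74)=1 -> preserves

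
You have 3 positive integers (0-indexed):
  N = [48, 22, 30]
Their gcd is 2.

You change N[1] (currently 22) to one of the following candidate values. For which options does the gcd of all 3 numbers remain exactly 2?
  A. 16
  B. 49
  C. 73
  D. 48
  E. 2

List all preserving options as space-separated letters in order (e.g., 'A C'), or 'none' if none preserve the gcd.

Answer: A E

Derivation:
Old gcd = 2; gcd of others (without N[1]) = 6
New gcd for candidate v: gcd(6, v). Preserves old gcd iff gcd(6, v) = 2.
  Option A: v=16, gcd(6,16)=2 -> preserves
  Option B: v=49, gcd(6,49)=1 -> changes
  Option C: v=73, gcd(6,73)=1 -> changes
  Option D: v=48, gcd(6,48)=6 -> changes
  Option E: v=2, gcd(6,2)=2 -> preserves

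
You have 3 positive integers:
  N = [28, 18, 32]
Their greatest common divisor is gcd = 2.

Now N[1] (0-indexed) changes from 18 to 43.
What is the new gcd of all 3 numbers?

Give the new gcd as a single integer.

Numbers: [28, 18, 32], gcd = 2
Change: index 1, 18 -> 43
gcd of the OTHER numbers (without index 1): gcd([28, 32]) = 4
New gcd = gcd(g_others, new_val) = gcd(4, 43) = 1

Answer: 1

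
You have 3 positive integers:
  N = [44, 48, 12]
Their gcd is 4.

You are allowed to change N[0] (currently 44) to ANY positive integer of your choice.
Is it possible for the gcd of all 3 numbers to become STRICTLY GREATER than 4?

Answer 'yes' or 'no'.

Answer: yes

Derivation:
Current gcd = 4
gcd of all OTHER numbers (without N[0]=44): gcd([48, 12]) = 12
The new gcd after any change is gcd(12, new_value).
This can be at most 12.
Since 12 > old gcd 4, the gcd CAN increase (e.g., set N[0] = 12).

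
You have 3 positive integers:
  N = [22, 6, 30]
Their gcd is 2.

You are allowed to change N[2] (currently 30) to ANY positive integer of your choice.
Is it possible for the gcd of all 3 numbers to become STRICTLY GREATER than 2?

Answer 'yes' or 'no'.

Answer: no

Derivation:
Current gcd = 2
gcd of all OTHER numbers (without N[2]=30): gcd([22, 6]) = 2
The new gcd after any change is gcd(2, new_value).
This can be at most 2.
Since 2 = old gcd 2, the gcd can only stay the same or decrease.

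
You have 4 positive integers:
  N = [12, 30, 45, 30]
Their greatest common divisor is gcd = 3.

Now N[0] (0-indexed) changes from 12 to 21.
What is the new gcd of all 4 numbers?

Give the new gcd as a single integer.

Numbers: [12, 30, 45, 30], gcd = 3
Change: index 0, 12 -> 21
gcd of the OTHER numbers (without index 0): gcd([30, 45, 30]) = 15
New gcd = gcd(g_others, new_val) = gcd(15, 21) = 3

Answer: 3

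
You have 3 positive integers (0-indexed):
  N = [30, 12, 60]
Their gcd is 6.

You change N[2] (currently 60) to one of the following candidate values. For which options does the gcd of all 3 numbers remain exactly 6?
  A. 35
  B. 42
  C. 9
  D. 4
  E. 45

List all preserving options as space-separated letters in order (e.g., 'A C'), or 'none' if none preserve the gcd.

Answer: B

Derivation:
Old gcd = 6; gcd of others (without N[2]) = 6
New gcd for candidate v: gcd(6, v). Preserves old gcd iff gcd(6, v) = 6.
  Option A: v=35, gcd(6,35)=1 -> changes
  Option B: v=42, gcd(6,42)=6 -> preserves
  Option C: v=9, gcd(6,9)=3 -> changes
  Option D: v=4, gcd(6,4)=2 -> changes
  Option E: v=45, gcd(6,45)=3 -> changes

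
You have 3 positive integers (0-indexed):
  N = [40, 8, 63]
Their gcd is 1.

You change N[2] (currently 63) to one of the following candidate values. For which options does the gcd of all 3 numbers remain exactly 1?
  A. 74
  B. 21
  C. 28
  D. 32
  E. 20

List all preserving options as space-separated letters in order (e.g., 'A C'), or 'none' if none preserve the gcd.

Old gcd = 1; gcd of others (without N[2]) = 8
New gcd for candidate v: gcd(8, v). Preserves old gcd iff gcd(8, v) = 1.
  Option A: v=74, gcd(8,74)=2 -> changes
  Option B: v=21, gcd(8,21)=1 -> preserves
  Option C: v=28, gcd(8,28)=4 -> changes
  Option D: v=32, gcd(8,32)=8 -> changes
  Option E: v=20, gcd(8,20)=4 -> changes

Answer: B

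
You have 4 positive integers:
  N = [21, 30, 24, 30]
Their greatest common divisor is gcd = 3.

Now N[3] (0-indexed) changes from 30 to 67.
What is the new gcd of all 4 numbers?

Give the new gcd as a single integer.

Answer: 1

Derivation:
Numbers: [21, 30, 24, 30], gcd = 3
Change: index 3, 30 -> 67
gcd of the OTHER numbers (without index 3): gcd([21, 30, 24]) = 3
New gcd = gcd(g_others, new_val) = gcd(3, 67) = 1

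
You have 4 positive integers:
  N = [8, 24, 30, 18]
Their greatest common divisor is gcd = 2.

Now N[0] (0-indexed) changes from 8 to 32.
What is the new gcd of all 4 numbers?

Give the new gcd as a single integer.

Numbers: [8, 24, 30, 18], gcd = 2
Change: index 0, 8 -> 32
gcd of the OTHER numbers (without index 0): gcd([24, 30, 18]) = 6
New gcd = gcd(g_others, new_val) = gcd(6, 32) = 2

Answer: 2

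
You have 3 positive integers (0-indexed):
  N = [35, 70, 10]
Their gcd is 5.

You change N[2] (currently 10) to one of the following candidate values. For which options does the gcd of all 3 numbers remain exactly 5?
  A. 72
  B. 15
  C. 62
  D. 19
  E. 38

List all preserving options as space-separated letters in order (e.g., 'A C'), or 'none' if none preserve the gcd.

Old gcd = 5; gcd of others (without N[2]) = 35
New gcd for candidate v: gcd(35, v). Preserves old gcd iff gcd(35, v) = 5.
  Option A: v=72, gcd(35,72)=1 -> changes
  Option B: v=15, gcd(35,15)=5 -> preserves
  Option C: v=62, gcd(35,62)=1 -> changes
  Option D: v=19, gcd(35,19)=1 -> changes
  Option E: v=38, gcd(35,38)=1 -> changes

Answer: B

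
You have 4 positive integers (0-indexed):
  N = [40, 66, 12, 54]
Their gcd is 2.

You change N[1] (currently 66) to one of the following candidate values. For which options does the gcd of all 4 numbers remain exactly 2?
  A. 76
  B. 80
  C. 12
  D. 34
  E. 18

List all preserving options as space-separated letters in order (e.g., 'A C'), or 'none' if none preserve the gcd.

Answer: A B C D E

Derivation:
Old gcd = 2; gcd of others (without N[1]) = 2
New gcd for candidate v: gcd(2, v). Preserves old gcd iff gcd(2, v) = 2.
  Option A: v=76, gcd(2,76)=2 -> preserves
  Option B: v=80, gcd(2,80)=2 -> preserves
  Option C: v=12, gcd(2,12)=2 -> preserves
  Option D: v=34, gcd(2,34)=2 -> preserves
  Option E: v=18, gcd(2,18)=2 -> preserves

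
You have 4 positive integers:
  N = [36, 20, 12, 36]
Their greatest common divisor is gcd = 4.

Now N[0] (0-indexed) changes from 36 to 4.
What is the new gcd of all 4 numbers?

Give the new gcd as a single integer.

Numbers: [36, 20, 12, 36], gcd = 4
Change: index 0, 36 -> 4
gcd of the OTHER numbers (without index 0): gcd([20, 12, 36]) = 4
New gcd = gcd(g_others, new_val) = gcd(4, 4) = 4

Answer: 4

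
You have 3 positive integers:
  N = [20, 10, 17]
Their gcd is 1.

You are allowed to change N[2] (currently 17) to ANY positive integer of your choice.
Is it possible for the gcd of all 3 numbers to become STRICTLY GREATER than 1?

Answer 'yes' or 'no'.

Current gcd = 1
gcd of all OTHER numbers (without N[2]=17): gcd([20, 10]) = 10
The new gcd after any change is gcd(10, new_value).
This can be at most 10.
Since 10 > old gcd 1, the gcd CAN increase (e.g., set N[2] = 10).

Answer: yes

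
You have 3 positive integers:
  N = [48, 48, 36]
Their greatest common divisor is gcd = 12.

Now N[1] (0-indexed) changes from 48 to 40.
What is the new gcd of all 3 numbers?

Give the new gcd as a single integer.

Numbers: [48, 48, 36], gcd = 12
Change: index 1, 48 -> 40
gcd of the OTHER numbers (without index 1): gcd([48, 36]) = 12
New gcd = gcd(g_others, new_val) = gcd(12, 40) = 4

Answer: 4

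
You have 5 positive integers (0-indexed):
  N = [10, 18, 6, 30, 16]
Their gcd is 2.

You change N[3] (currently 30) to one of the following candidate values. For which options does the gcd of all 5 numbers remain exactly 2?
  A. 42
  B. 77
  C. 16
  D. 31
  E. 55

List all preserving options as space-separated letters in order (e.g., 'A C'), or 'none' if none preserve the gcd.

Answer: A C

Derivation:
Old gcd = 2; gcd of others (without N[3]) = 2
New gcd for candidate v: gcd(2, v). Preserves old gcd iff gcd(2, v) = 2.
  Option A: v=42, gcd(2,42)=2 -> preserves
  Option B: v=77, gcd(2,77)=1 -> changes
  Option C: v=16, gcd(2,16)=2 -> preserves
  Option D: v=31, gcd(2,31)=1 -> changes
  Option E: v=55, gcd(2,55)=1 -> changes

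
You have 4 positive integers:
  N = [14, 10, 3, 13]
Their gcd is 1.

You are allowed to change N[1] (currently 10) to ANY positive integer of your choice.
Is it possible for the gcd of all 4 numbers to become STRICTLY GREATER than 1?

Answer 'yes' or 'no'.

Current gcd = 1
gcd of all OTHER numbers (without N[1]=10): gcd([14, 3, 13]) = 1
The new gcd after any change is gcd(1, new_value).
This can be at most 1.
Since 1 = old gcd 1, the gcd can only stay the same or decrease.

Answer: no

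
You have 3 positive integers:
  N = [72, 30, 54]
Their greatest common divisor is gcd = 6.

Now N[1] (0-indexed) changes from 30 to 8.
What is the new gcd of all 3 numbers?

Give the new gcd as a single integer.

Numbers: [72, 30, 54], gcd = 6
Change: index 1, 30 -> 8
gcd of the OTHER numbers (without index 1): gcd([72, 54]) = 18
New gcd = gcd(g_others, new_val) = gcd(18, 8) = 2

Answer: 2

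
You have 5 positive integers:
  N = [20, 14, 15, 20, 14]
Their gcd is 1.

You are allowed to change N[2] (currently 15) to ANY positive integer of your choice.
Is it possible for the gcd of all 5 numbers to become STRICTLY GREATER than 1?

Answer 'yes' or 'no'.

Answer: yes

Derivation:
Current gcd = 1
gcd of all OTHER numbers (without N[2]=15): gcd([20, 14, 20, 14]) = 2
The new gcd after any change is gcd(2, new_value).
This can be at most 2.
Since 2 > old gcd 1, the gcd CAN increase (e.g., set N[2] = 2).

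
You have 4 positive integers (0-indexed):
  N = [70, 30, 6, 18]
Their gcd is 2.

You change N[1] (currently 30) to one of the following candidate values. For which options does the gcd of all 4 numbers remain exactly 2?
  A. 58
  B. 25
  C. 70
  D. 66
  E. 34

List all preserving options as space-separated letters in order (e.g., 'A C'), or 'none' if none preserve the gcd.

Answer: A C D E

Derivation:
Old gcd = 2; gcd of others (without N[1]) = 2
New gcd for candidate v: gcd(2, v). Preserves old gcd iff gcd(2, v) = 2.
  Option A: v=58, gcd(2,58)=2 -> preserves
  Option B: v=25, gcd(2,25)=1 -> changes
  Option C: v=70, gcd(2,70)=2 -> preserves
  Option D: v=66, gcd(2,66)=2 -> preserves
  Option E: v=34, gcd(2,34)=2 -> preserves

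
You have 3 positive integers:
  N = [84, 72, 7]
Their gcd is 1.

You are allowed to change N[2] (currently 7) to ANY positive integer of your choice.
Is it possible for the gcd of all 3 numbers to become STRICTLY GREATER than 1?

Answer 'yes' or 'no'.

Answer: yes

Derivation:
Current gcd = 1
gcd of all OTHER numbers (without N[2]=7): gcd([84, 72]) = 12
The new gcd after any change is gcd(12, new_value).
This can be at most 12.
Since 12 > old gcd 1, the gcd CAN increase (e.g., set N[2] = 12).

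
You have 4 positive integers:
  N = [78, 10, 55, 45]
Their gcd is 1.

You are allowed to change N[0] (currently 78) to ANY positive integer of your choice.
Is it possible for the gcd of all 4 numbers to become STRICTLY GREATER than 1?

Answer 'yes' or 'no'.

Answer: yes

Derivation:
Current gcd = 1
gcd of all OTHER numbers (without N[0]=78): gcd([10, 55, 45]) = 5
The new gcd after any change is gcd(5, new_value).
This can be at most 5.
Since 5 > old gcd 1, the gcd CAN increase (e.g., set N[0] = 5).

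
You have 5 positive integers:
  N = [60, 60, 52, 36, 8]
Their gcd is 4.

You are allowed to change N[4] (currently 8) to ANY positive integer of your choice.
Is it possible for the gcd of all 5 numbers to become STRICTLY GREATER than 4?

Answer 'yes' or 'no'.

Answer: no

Derivation:
Current gcd = 4
gcd of all OTHER numbers (without N[4]=8): gcd([60, 60, 52, 36]) = 4
The new gcd after any change is gcd(4, new_value).
This can be at most 4.
Since 4 = old gcd 4, the gcd can only stay the same or decrease.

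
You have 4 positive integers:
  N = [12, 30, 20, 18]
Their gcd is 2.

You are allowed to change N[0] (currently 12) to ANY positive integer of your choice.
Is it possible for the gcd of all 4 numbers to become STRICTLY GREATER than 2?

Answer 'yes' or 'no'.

Answer: no

Derivation:
Current gcd = 2
gcd of all OTHER numbers (without N[0]=12): gcd([30, 20, 18]) = 2
The new gcd after any change is gcd(2, new_value).
This can be at most 2.
Since 2 = old gcd 2, the gcd can only stay the same or decrease.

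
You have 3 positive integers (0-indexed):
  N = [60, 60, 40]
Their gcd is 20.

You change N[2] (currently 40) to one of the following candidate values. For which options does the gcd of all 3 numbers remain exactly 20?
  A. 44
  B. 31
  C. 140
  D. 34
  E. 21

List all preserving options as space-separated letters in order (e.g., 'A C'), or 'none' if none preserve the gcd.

Answer: C

Derivation:
Old gcd = 20; gcd of others (without N[2]) = 60
New gcd for candidate v: gcd(60, v). Preserves old gcd iff gcd(60, v) = 20.
  Option A: v=44, gcd(60,44)=4 -> changes
  Option B: v=31, gcd(60,31)=1 -> changes
  Option C: v=140, gcd(60,140)=20 -> preserves
  Option D: v=34, gcd(60,34)=2 -> changes
  Option E: v=21, gcd(60,21)=3 -> changes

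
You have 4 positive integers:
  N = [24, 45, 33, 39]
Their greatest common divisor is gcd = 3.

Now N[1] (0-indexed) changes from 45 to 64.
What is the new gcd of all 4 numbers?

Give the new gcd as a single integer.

Answer: 1

Derivation:
Numbers: [24, 45, 33, 39], gcd = 3
Change: index 1, 45 -> 64
gcd of the OTHER numbers (without index 1): gcd([24, 33, 39]) = 3
New gcd = gcd(g_others, new_val) = gcd(3, 64) = 1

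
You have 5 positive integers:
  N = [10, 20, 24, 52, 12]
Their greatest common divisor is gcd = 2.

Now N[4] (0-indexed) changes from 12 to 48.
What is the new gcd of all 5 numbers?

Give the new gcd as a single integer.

Numbers: [10, 20, 24, 52, 12], gcd = 2
Change: index 4, 12 -> 48
gcd of the OTHER numbers (without index 4): gcd([10, 20, 24, 52]) = 2
New gcd = gcd(g_others, new_val) = gcd(2, 48) = 2

Answer: 2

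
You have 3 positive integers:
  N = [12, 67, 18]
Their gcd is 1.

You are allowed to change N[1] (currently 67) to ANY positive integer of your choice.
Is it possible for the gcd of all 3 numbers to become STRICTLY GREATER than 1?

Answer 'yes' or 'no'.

Answer: yes

Derivation:
Current gcd = 1
gcd of all OTHER numbers (without N[1]=67): gcd([12, 18]) = 6
The new gcd after any change is gcd(6, new_value).
This can be at most 6.
Since 6 > old gcd 1, the gcd CAN increase (e.g., set N[1] = 6).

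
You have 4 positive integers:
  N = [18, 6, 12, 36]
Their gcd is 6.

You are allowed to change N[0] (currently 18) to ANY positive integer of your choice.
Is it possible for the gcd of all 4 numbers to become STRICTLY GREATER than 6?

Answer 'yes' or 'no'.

Answer: no

Derivation:
Current gcd = 6
gcd of all OTHER numbers (without N[0]=18): gcd([6, 12, 36]) = 6
The new gcd after any change is gcd(6, new_value).
This can be at most 6.
Since 6 = old gcd 6, the gcd can only stay the same or decrease.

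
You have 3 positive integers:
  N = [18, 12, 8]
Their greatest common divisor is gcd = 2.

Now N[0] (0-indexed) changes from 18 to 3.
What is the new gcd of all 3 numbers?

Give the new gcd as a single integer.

Numbers: [18, 12, 8], gcd = 2
Change: index 0, 18 -> 3
gcd of the OTHER numbers (without index 0): gcd([12, 8]) = 4
New gcd = gcd(g_others, new_val) = gcd(4, 3) = 1

Answer: 1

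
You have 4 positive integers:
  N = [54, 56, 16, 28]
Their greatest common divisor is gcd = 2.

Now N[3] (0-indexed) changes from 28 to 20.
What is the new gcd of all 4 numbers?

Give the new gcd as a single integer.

Numbers: [54, 56, 16, 28], gcd = 2
Change: index 3, 28 -> 20
gcd of the OTHER numbers (without index 3): gcd([54, 56, 16]) = 2
New gcd = gcd(g_others, new_val) = gcd(2, 20) = 2

Answer: 2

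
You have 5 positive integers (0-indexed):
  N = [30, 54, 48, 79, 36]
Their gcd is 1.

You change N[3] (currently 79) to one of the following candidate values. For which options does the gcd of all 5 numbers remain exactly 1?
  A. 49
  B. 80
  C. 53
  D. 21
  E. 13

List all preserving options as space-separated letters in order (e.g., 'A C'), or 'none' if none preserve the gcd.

Answer: A C E

Derivation:
Old gcd = 1; gcd of others (without N[3]) = 6
New gcd for candidate v: gcd(6, v). Preserves old gcd iff gcd(6, v) = 1.
  Option A: v=49, gcd(6,49)=1 -> preserves
  Option B: v=80, gcd(6,80)=2 -> changes
  Option C: v=53, gcd(6,53)=1 -> preserves
  Option D: v=21, gcd(6,21)=3 -> changes
  Option E: v=13, gcd(6,13)=1 -> preserves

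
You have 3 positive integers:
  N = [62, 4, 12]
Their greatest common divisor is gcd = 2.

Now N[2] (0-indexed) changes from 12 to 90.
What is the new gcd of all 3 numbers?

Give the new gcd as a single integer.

Numbers: [62, 4, 12], gcd = 2
Change: index 2, 12 -> 90
gcd of the OTHER numbers (without index 2): gcd([62, 4]) = 2
New gcd = gcd(g_others, new_val) = gcd(2, 90) = 2

Answer: 2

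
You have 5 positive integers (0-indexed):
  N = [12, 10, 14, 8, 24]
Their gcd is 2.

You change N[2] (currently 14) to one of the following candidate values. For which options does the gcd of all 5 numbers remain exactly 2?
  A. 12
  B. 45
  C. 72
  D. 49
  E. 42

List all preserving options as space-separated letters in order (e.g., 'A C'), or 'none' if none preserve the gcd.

Old gcd = 2; gcd of others (without N[2]) = 2
New gcd for candidate v: gcd(2, v). Preserves old gcd iff gcd(2, v) = 2.
  Option A: v=12, gcd(2,12)=2 -> preserves
  Option B: v=45, gcd(2,45)=1 -> changes
  Option C: v=72, gcd(2,72)=2 -> preserves
  Option D: v=49, gcd(2,49)=1 -> changes
  Option E: v=42, gcd(2,42)=2 -> preserves

Answer: A C E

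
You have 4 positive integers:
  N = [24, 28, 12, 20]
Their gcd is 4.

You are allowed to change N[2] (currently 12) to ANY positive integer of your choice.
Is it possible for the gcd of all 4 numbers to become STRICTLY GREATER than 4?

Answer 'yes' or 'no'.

Answer: no

Derivation:
Current gcd = 4
gcd of all OTHER numbers (without N[2]=12): gcd([24, 28, 20]) = 4
The new gcd after any change is gcd(4, new_value).
This can be at most 4.
Since 4 = old gcd 4, the gcd can only stay the same or decrease.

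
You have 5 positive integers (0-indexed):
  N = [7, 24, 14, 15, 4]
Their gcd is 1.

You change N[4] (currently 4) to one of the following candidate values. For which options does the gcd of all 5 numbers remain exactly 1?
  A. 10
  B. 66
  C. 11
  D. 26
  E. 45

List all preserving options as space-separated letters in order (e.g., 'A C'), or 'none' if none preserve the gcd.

Answer: A B C D E

Derivation:
Old gcd = 1; gcd of others (without N[4]) = 1
New gcd for candidate v: gcd(1, v). Preserves old gcd iff gcd(1, v) = 1.
  Option A: v=10, gcd(1,10)=1 -> preserves
  Option B: v=66, gcd(1,66)=1 -> preserves
  Option C: v=11, gcd(1,11)=1 -> preserves
  Option D: v=26, gcd(1,26)=1 -> preserves
  Option E: v=45, gcd(1,45)=1 -> preserves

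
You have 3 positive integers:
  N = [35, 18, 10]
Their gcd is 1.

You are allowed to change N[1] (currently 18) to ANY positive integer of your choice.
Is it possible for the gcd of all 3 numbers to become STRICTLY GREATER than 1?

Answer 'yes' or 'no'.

Answer: yes

Derivation:
Current gcd = 1
gcd of all OTHER numbers (without N[1]=18): gcd([35, 10]) = 5
The new gcd after any change is gcd(5, new_value).
This can be at most 5.
Since 5 > old gcd 1, the gcd CAN increase (e.g., set N[1] = 5).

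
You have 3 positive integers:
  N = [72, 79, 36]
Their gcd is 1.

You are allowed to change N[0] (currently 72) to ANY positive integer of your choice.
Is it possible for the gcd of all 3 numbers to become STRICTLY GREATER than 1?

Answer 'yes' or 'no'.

Current gcd = 1
gcd of all OTHER numbers (without N[0]=72): gcd([79, 36]) = 1
The new gcd after any change is gcd(1, new_value).
This can be at most 1.
Since 1 = old gcd 1, the gcd can only stay the same or decrease.

Answer: no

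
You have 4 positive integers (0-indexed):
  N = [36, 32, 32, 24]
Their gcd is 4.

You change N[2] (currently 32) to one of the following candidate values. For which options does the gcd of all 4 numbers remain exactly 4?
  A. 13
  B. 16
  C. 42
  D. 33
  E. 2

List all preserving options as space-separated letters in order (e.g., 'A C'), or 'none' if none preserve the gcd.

Old gcd = 4; gcd of others (without N[2]) = 4
New gcd for candidate v: gcd(4, v). Preserves old gcd iff gcd(4, v) = 4.
  Option A: v=13, gcd(4,13)=1 -> changes
  Option B: v=16, gcd(4,16)=4 -> preserves
  Option C: v=42, gcd(4,42)=2 -> changes
  Option D: v=33, gcd(4,33)=1 -> changes
  Option E: v=2, gcd(4,2)=2 -> changes

Answer: B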